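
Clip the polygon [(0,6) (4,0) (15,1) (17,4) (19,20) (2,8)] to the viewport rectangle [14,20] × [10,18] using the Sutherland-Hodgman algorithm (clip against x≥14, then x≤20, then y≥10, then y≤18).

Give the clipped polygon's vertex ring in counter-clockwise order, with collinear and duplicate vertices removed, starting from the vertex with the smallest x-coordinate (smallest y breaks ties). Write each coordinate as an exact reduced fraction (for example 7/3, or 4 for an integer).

Clipped polygon: [(14,10) (71/4,10) (75/4,18) (97/6,18) (14,280/17)]

1. After x ≥ 14: [(14,10/11) (15,1) (17,4) (19,20) (14,280/17)]
2. After x ≤ 20: [(14,10/11) (15,1) (17,4) (19,20) (14,280/17)]
3. After y ≥ 10: [(14,10) (71/4,10) (19,20) (14,280/17)]
4. After y ≤ 18: [(14,10) (71/4,10) (75/4,18) (97/6,18) (14,280/17)]
5. Canonical ring: [(14,10) (71/4,10) (75/4,18) (97/6,18) (14,280/17)]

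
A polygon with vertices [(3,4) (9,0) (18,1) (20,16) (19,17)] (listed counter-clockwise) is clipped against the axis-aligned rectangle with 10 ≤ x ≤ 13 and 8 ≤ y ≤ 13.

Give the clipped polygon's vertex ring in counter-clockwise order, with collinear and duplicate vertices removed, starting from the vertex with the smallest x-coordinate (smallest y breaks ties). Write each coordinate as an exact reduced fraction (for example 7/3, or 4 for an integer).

1. After x ≥ 10: [(10,155/16) (10,1/9) (18,1) (20,16) (19,17)]
2. After x ≤ 13: [(13,97/8) (10,155/16) (10,1/9) (13,4/9)]
3. After y ≥ 8: [(13,8) (13,97/8) (10,155/16) (10,8)]
4. After y ≤ 13: [(13,8) (13,97/8) (10,155/16) (10,8)]
5. Canonical ring: [(10,8) (13,8) (13,97/8) (10,155/16)]

Clipped polygon: [(10,8) (13,8) (13,97/8) (10,155/16)]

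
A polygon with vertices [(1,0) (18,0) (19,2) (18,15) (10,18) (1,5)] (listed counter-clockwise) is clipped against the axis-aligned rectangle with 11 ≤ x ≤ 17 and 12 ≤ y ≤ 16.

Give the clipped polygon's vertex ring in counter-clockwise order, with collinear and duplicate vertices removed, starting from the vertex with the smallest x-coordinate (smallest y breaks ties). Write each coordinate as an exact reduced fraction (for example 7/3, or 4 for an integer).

1. After x ≥ 11: [(11,0) (18,0) (19,2) (18,15) (11,141/8)]
2. After x ≤ 17: [(11,0) (17,0) (17,123/8) (11,141/8)]
3. After y ≥ 12: [(11,12) (17,12) (17,123/8) (11,141/8)]
4. After y ≤ 16: [(11,16) (11,12) (17,12) (17,123/8) (46/3,16)]
5. Canonical ring: [(11,12) (17,12) (17,123/8) (46/3,16) (11,16)]

Clipped polygon: [(11,12) (17,12) (17,123/8) (46/3,16) (11,16)]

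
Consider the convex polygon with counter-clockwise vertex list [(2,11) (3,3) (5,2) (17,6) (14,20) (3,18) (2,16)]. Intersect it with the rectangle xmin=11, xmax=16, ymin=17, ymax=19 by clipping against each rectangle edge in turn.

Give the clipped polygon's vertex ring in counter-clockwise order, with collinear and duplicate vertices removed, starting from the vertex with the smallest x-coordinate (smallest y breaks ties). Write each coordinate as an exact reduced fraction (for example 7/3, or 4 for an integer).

Clipped polygon: [(11,17) (205/14,17) (199/14,19) (11,19)]

1. After x ≥ 11: [(11,4) (17,6) (14,20) (11,214/11)]
2. After x ≤ 16: [(11,4) (16,17/3) (16,32/3) (14,20) (11,214/11)]
3. After y ≥ 17: [(11,17) (205/14,17) (14,20) (11,214/11)]
4. After y ≤ 19: [(11,19) (11,17) (205/14,17) (199/14,19)]
5. Canonical ring: [(11,17) (205/14,17) (199/14,19) (11,19)]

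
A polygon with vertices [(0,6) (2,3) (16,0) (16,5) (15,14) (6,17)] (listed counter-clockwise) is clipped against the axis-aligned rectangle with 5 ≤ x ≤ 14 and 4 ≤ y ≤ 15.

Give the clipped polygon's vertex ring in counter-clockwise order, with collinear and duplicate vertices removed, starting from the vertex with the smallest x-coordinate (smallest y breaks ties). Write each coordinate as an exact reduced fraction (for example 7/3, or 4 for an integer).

1. After x ≥ 5: [(5,91/6) (5,33/14) (16,0) (16,5) (15,14) (6,17)]
2. After x ≤ 14: [(5,91/6) (5,33/14) (14,3/7) (14,43/3) (6,17)]
3. After y ≥ 4: [(5,91/6) (5,4) (14,4) (14,43/3) (6,17)]
4. After y ≤ 15: [(5,15) (5,4) (14,4) (14,43/3) (12,15)]
5. Canonical ring: [(5,4) (14,4) (14,43/3) (12,15) (5,15)]

Clipped polygon: [(5,4) (14,4) (14,43/3) (12,15) (5,15)]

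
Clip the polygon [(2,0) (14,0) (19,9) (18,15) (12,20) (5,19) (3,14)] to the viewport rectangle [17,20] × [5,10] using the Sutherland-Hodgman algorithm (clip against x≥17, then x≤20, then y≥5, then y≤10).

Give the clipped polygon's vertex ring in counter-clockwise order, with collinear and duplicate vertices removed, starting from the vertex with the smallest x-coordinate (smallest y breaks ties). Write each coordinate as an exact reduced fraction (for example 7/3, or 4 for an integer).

Clipped polygon: [(17,27/5) (19,9) (113/6,10) (17,10)]

1. After x ≥ 17: [(17,27/5) (19,9) (18,15) (17,95/6)]
2. After x ≤ 20: [(17,27/5) (19,9) (18,15) (17,95/6)]
3. After y ≥ 5: [(17,27/5) (19,9) (18,15) (17,95/6)]
4. After y ≤ 10: [(17,10) (17,27/5) (19,9) (113/6,10)]
5. Canonical ring: [(17,27/5) (19,9) (113/6,10) (17,10)]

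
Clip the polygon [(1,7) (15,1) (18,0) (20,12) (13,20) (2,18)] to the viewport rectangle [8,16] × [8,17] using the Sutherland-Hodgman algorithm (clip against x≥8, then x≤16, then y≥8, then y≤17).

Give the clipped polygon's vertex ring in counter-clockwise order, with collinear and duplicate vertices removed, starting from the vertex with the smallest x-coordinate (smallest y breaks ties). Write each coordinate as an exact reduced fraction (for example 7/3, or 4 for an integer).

1. After x ≥ 8: [(8,4) (15,1) (18,0) (20,12) (13,20) (8,210/11)]
2. After x ≤ 16: [(8,4) (15,1) (16,2/3) (16,116/7) (13,20) (8,210/11)]
3. After y ≥ 8: [(8,8) (16,8) (16,116/7) (13,20) (8,210/11)]
4. After y ≤ 17: [(8,17) (8,8) (16,8) (16,116/7) (125/8,17)]
5. Canonical ring: [(8,8) (16,8) (16,116/7) (125/8,17) (8,17)]

Clipped polygon: [(8,8) (16,8) (16,116/7) (125/8,17) (8,17)]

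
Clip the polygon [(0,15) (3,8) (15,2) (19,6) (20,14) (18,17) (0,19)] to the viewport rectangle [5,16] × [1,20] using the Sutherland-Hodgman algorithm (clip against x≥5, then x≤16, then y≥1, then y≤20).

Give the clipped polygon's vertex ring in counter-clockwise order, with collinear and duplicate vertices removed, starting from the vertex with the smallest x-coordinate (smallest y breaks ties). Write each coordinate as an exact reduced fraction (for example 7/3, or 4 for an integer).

1. After x ≥ 5: [(5,7) (15,2) (19,6) (20,14) (18,17) (5,166/9)]
2. After x ≤ 16: [(5,7) (15,2) (16,3) (16,155/9) (5,166/9)]
3. After y ≥ 1: [(5,7) (15,2) (16,3) (16,155/9) (5,166/9)]
4. After y ≤ 20: [(5,7) (15,2) (16,3) (16,155/9) (5,166/9)]
5. Canonical ring: [(5,7) (15,2) (16,3) (16,155/9) (5,166/9)]

Clipped polygon: [(5,7) (15,2) (16,3) (16,155/9) (5,166/9)]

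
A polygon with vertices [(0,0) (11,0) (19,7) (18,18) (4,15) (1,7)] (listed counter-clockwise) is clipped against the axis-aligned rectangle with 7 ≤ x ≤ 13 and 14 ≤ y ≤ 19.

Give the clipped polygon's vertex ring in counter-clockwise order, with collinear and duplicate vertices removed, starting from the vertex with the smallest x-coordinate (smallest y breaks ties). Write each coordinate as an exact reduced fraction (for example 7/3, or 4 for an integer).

1. After x ≥ 7: [(7,0) (11,0) (19,7) (18,18) (7,219/14)]
2. After x ≤ 13: [(7,0) (11,0) (13,7/4) (13,237/14) (7,219/14)]
3. After y ≥ 14: [(7,14) (13,14) (13,237/14) (7,219/14)]
4. After y ≤ 19: [(7,14) (13,14) (13,237/14) (7,219/14)]
5. Canonical ring: [(7,14) (13,14) (13,237/14) (7,219/14)]

Clipped polygon: [(7,14) (13,14) (13,237/14) (7,219/14)]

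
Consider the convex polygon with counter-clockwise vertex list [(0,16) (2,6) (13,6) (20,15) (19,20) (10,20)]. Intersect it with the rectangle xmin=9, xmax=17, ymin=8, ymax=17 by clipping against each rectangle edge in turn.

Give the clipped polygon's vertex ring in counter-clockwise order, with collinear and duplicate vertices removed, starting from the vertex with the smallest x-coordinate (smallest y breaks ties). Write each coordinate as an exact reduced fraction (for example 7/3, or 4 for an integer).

1. After x ≥ 9: [(9,98/5) (9,6) (13,6) (20,15) (19,20) (10,20)]
2. After x ≤ 17: [(9,98/5) (9,6) (13,6) (17,78/7) (17,20) (10,20)]
3. After y ≥ 8: [(9,98/5) (9,8) (131/9,8) (17,78/7) (17,20) (10,20)]
4. After y ≤ 17: [(9,17) (9,8) (131/9,8) (17,78/7) (17,17)]
5. Canonical ring: [(9,8) (131/9,8) (17,78/7) (17,17) (9,17)]

Clipped polygon: [(9,8) (131/9,8) (17,78/7) (17,17) (9,17)]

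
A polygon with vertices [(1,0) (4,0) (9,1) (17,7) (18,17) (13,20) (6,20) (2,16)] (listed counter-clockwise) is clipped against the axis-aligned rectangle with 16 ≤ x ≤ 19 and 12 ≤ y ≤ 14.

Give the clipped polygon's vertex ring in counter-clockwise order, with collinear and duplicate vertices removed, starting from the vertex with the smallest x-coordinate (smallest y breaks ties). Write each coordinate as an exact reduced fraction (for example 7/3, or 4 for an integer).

Clipped polygon: [(16,12) (35/2,12) (177/10,14) (16,14)]

1. After x ≥ 16: [(16,25/4) (17,7) (18,17) (16,91/5)]
2. After x ≤ 19: [(16,25/4) (17,7) (18,17) (16,91/5)]
3. After y ≥ 12: [(16,12) (35/2,12) (18,17) (16,91/5)]
4. After y ≤ 14: [(16,14) (16,12) (35/2,12) (177/10,14)]
5. Canonical ring: [(16,12) (35/2,12) (177/10,14) (16,14)]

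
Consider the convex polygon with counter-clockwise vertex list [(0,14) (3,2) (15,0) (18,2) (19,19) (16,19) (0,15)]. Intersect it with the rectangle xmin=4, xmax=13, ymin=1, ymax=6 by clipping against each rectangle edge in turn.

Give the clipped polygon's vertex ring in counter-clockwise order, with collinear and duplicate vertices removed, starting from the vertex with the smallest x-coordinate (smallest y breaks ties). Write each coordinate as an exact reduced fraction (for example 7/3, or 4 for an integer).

Clipped polygon: [(4,11/6) (9,1) (13,1) (13,6) (4,6)]

1. After x ≥ 4: [(4,11/6) (15,0) (18,2) (19,19) (16,19) (4,16)]
2. After x ≤ 13: [(4,11/6) (13,1/3) (13,73/4) (4,16)]
3. After y ≥ 1: [(4,11/6) (9,1) (13,1) (13,73/4) (4,16)]
4. After y ≤ 6: [(4,6) (4,11/6) (9,1) (13,1) (13,6)]
5. Canonical ring: [(4,11/6) (9,1) (13,1) (13,6) (4,6)]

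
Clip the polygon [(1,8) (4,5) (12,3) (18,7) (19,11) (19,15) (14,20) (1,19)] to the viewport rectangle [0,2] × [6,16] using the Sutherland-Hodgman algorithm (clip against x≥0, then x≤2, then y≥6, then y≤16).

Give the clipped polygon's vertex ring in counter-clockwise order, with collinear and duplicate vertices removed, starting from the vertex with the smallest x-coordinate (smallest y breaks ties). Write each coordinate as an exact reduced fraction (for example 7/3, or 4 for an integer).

1. After x ≥ 0: [(1,8) (4,5) (12,3) (18,7) (19,11) (19,15) (14,20) (1,19)]
2. After x ≤ 2: [(1,8) (2,7) (2,248/13) (1,19)]
3. After y ≥ 6: [(1,8) (2,7) (2,248/13) (1,19)]
4. After y ≤ 16: [(1,16) (1,8) (2,7) (2,16)]
5. Canonical ring: [(1,8) (2,7) (2,16) (1,16)]

Clipped polygon: [(1,8) (2,7) (2,16) (1,16)]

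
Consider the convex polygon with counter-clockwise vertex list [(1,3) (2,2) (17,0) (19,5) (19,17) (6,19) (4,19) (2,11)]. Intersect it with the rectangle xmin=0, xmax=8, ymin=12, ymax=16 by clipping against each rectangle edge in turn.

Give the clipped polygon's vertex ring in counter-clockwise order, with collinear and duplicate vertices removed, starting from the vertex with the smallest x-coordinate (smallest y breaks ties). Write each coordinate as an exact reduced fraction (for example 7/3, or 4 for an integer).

Clipped polygon: [(9/4,12) (8,12) (8,16) (13/4,16)]

1. After x ≥ 0: [(1,3) (2,2) (17,0) (19,5) (19,17) (6,19) (4,19) (2,11)]
2. After x ≤ 8: [(1,3) (2,2) (8,6/5) (8,243/13) (6,19) (4,19) (2,11)]
3. After y ≥ 12: [(8,12) (8,243/13) (6,19) (4,19) (9/4,12)]
4. After y ≤ 16: [(8,12) (8,16) (13/4,16) (9/4,12)]
5. Canonical ring: [(9/4,12) (8,12) (8,16) (13/4,16)]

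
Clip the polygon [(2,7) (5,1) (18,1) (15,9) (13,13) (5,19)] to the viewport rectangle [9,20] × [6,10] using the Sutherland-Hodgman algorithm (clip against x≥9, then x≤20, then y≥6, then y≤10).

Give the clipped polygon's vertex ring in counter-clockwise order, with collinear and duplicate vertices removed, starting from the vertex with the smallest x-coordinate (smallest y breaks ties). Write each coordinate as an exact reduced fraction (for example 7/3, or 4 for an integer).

1. After x ≥ 9: [(9,1) (18,1) (15,9) (13,13) (9,16)]
2. After x ≤ 20: [(9,1) (18,1) (15,9) (13,13) (9,16)]
3. After y ≥ 6: [(9,6) (129/8,6) (15,9) (13,13) (9,16)]
4. After y ≤ 10: [(9,10) (9,6) (129/8,6) (15,9) (29/2,10)]
5. Canonical ring: [(9,6) (129/8,6) (15,9) (29/2,10) (9,10)]

Clipped polygon: [(9,6) (129/8,6) (15,9) (29/2,10) (9,10)]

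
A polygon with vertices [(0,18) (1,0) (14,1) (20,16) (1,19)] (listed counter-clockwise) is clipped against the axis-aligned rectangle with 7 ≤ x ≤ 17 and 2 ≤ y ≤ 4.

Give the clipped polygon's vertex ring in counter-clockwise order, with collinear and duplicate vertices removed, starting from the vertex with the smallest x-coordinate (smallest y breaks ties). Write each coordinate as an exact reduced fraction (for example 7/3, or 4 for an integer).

1. After x ≥ 7: [(7,6/13) (14,1) (20,16) (7,343/19)]
2. After x ≤ 17: [(7,6/13) (14,1) (17,17/2) (17,313/19) (7,343/19)]
3. After y ≥ 2: [(7,2) (72/5,2) (17,17/2) (17,313/19) (7,343/19)]
4. After y ≤ 4: [(7,4) (7,2) (72/5,2) (76/5,4)]
5. Canonical ring: [(7,2) (72/5,2) (76/5,4) (7,4)]

Clipped polygon: [(7,2) (72/5,2) (76/5,4) (7,4)]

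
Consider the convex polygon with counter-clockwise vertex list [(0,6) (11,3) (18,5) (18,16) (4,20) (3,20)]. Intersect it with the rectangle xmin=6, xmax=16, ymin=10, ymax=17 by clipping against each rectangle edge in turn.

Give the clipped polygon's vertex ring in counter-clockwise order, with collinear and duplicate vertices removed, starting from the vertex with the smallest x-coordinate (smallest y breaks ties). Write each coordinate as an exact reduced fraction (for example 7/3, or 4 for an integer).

Clipped polygon: [(6,10) (16,10) (16,116/7) (29/2,17) (6,17)]

1. After x ≥ 6: [(6,48/11) (11,3) (18,5) (18,16) (6,136/7)]
2. After x ≤ 16: [(6,48/11) (11,3) (16,31/7) (16,116/7) (6,136/7)]
3. After y ≥ 10: [(6,10) (16,10) (16,116/7) (6,136/7)]
4. After y ≤ 17: [(6,17) (6,10) (16,10) (16,116/7) (29/2,17)]
5. Canonical ring: [(6,10) (16,10) (16,116/7) (29/2,17) (6,17)]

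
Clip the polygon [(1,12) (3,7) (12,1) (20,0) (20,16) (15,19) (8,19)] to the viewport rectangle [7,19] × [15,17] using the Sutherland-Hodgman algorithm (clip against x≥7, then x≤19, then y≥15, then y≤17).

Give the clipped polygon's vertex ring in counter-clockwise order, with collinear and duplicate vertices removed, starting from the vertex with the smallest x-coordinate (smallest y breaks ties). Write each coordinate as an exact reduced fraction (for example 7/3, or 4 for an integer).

1. After x ≥ 7: [(7,18) (7,13/3) (12,1) (20,0) (20,16) (15,19) (8,19)]
2. After x ≤ 19: [(7,18) (7,13/3) (12,1) (19,1/8) (19,83/5) (15,19) (8,19)]
3. After y ≥ 15: [(7,18) (7,15) (19,15) (19,83/5) (15,19) (8,19)]
4. After y ≤ 17: [(7,17) (7,15) (19,15) (19,83/5) (55/3,17)]
5. Canonical ring: [(7,15) (19,15) (19,83/5) (55/3,17) (7,17)]

Clipped polygon: [(7,15) (19,15) (19,83/5) (55/3,17) (7,17)]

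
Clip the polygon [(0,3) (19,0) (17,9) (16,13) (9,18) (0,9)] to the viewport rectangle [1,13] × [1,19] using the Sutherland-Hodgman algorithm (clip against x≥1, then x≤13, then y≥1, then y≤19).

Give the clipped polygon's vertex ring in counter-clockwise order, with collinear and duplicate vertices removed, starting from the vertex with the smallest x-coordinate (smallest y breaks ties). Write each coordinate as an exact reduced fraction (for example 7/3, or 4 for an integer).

Clipped polygon: [(1,54/19) (38/3,1) (13,1) (13,106/7) (9,18) (1,10)]

1. After x ≥ 1: [(1,54/19) (19,0) (17,9) (16,13) (9,18) (1,10)]
2. After x ≤ 13: [(1,54/19) (13,18/19) (13,106/7) (9,18) (1,10)]
3. After y ≥ 1: [(1,54/19) (38/3,1) (13,1) (13,106/7) (9,18) (1,10)]
4. After y ≤ 19: [(1,54/19) (38/3,1) (13,1) (13,106/7) (9,18) (1,10)]
5. Canonical ring: [(1,54/19) (38/3,1) (13,1) (13,106/7) (9,18) (1,10)]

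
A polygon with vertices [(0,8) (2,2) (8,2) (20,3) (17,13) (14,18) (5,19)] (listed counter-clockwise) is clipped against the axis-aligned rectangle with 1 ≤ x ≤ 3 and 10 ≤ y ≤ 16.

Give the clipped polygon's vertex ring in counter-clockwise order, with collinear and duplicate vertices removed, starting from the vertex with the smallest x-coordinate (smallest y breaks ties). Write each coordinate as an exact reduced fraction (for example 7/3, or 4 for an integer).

1. After x ≥ 1: [(1,51/5) (1,5) (2,2) (8,2) (20,3) (17,13) (14,18) (5,19)]
2. After x ≤ 3: [(3,73/5) (1,51/5) (1,5) (2,2) (3,2)]
3. After y ≥ 10: [(3,10) (3,73/5) (1,51/5) (1,10)]
4. After y ≤ 16: [(3,10) (3,73/5) (1,51/5) (1,10)]
5. Canonical ring: [(1,10) (3,10) (3,73/5) (1,51/5)]

Clipped polygon: [(1,10) (3,10) (3,73/5) (1,51/5)]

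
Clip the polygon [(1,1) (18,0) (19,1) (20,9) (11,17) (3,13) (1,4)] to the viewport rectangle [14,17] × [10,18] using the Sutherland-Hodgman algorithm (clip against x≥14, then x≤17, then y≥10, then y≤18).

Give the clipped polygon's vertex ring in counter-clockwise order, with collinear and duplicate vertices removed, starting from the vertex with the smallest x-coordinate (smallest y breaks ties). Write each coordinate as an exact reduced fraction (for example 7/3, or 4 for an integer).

Clipped polygon: [(14,10) (17,10) (17,35/3) (14,43/3)]

1. After x ≥ 14: [(14,4/17) (18,0) (19,1) (20,9) (14,43/3)]
2. After x ≤ 17: [(14,4/17) (17,1/17) (17,35/3) (14,43/3)]
3. After y ≥ 10: [(14,10) (17,10) (17,35/3) (14,43/3)]
4. After y ≤ 18: [(14,10) (17,10) (17,35/3) (14,43/3)]
5. Canonical ring: [(14,10) (17,10) (17,35/3) (14,43/3)]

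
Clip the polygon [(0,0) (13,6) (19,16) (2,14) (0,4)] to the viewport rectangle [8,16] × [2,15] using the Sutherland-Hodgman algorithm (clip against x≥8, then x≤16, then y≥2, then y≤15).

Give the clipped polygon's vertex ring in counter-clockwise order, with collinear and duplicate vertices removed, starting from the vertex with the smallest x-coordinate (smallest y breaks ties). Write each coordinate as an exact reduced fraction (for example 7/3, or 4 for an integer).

1. After x ≥ 8: [(8,48/13) (13,6) (19,16) (8,250/17)]
2. After x ≤ 16: [(8,48/13) (13,6) (16,11) (16,266/17) (8,250/17)]
3. After y ≥ 2: [(8,48/13) (13,6) (16,11) (16,266/17) (8,250/17)]
4. After y ≤ 15: [(8,48/13) (13,6) (16,11) (16,15) (21/2,15) (8,250/17)]
5. Canonical ring: [(8,48/13) (13,6) (16,11) (16,15) (21/2,15) (8,250/17)]

Clipped polygon: [(8,48/13) (13,6) (16,11) (16,15) (21/2,15) (8,250/17)]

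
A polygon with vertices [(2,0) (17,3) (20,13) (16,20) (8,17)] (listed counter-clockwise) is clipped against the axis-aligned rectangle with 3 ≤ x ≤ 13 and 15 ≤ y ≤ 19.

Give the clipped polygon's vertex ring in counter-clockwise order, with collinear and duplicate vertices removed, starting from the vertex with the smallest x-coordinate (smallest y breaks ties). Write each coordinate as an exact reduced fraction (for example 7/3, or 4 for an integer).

1. After x ≥ 3: [(3,17/6) (3,1/5) (17,3) (20,13) (16,20) (8,17)]
2. After x ≤ 13: [(3,17/6) (3,1/5) (13,11/5) (13,151/8) (8,17)]
3. After y ≥ 15: [(124/17,15) (13,15) (13,151/8) (8,17)]
4. After y ≤ 19: [(124/17,15) (13,15) (13,151/8) (8,17)]
5. Canonical ring: [(124/17,15) (13,15) (13,151/8) (8,17)]

Clipped polygon: [(124/17,15) (13,15) (13,151/8) (8,17)]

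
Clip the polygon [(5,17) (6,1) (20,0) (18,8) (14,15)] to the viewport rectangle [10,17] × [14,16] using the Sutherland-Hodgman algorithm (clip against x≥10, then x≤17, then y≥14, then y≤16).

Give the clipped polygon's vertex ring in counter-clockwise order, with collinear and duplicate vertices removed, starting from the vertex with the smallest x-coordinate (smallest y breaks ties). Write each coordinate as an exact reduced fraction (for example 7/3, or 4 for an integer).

1. After x ≥ 10: [(10,143/9) (10,5/7) (20,0) (18,8) (14,15)]
2. After x ≤ 17: [(10,143/9) (10,5/7) (17,3/14) (17,39/4) (14,15)]
3. After y ≥ 14: [(10,143/9) (10,14) (102/7,14) (14,15)]
4. After y ≤ 16: [(10,143/9) (10,14) (102/7,14) (14,15)]
5. Canonical ring: [(10,14) (102/7,14) (14,15) (10,143/9)]

Clipped polygon: [(10,14) (102/7,14) (14,15) (10,143/9)]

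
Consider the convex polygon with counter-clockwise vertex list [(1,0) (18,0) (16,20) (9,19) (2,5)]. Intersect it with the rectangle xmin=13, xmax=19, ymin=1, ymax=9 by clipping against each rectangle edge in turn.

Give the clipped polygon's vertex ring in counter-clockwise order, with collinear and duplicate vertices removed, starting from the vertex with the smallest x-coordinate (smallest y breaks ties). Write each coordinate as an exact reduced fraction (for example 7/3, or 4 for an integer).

1. After x ≥ 13: [(13,0) (18,0) (16,20) (13,137/7)]
2. After x ≤ 19: [(13,0) (18,0) (16,20) (13,137/7)]
3. After y ≥ 1: [(13,1) (179/10,1) (16,20) (13,137/7)]
4. After y ≤ 9: [(13,9) (13,1) (179/10,1) (171/10,9)]
5. Canonical ring: [(13,1) (179/10,1) (171/10,9) (13,9)]

Clipped polygon: [(13,1) (179/10,1) (171/10,9) (13,9)]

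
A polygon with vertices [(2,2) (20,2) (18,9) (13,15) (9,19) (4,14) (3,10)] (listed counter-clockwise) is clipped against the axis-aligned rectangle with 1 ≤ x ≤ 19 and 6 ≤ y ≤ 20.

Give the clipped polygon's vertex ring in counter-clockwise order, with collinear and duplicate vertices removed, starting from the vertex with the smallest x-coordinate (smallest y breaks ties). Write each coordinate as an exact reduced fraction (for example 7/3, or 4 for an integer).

Clipped polygon: [(5/2,6) (132/7,6) (18,9) (13,15) (9,19) (4,14) (3,10)]

1. After x ≥ 1: [(2,2) (20,2) (18,9) (13,15) (9,19) (4,14) (3,10)]
2. After x ≤ 19: [(2,2) (19,2) (19,11/2) (18,9) (13,15) (9,19) (4,14) (3,10)]
3. After y ≥ 6: [(5/2,6) (132/7,6) (18,9) (13,15) (9,19) (4,14) (3,10)]
4. After y ≤ 20: [(5/2,6) (132/7,6) (18,9) (13,15) (9,19) (4,14) (3,10)]
5. Canonical ring: [(5/2,6) (132/7,6) (18,9) (13,15) (9,19) (4,14) (3,10)]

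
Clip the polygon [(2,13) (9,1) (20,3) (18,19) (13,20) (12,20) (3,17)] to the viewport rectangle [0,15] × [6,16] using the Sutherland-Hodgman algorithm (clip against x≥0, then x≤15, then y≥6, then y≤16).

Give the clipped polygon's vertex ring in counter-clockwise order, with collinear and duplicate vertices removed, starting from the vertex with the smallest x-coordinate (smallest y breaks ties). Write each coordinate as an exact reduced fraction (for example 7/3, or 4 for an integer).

Clipped polygon: [(2,13) (73/12,6) (15,6) (15,16) (11/4,16)]

1. After x ≥ 0: [(2,13) (9,1) (20,3) (18,19) (13,20) (12,20) (3,17)]
2. After x ≤ 15: [(2,13) (9,1) (15,23/11) (15,98/5) (13,20) (12,20) (3,17)]
3. After y ≥ 6: [(2,13) (73/12,6) (15,6) (15,98/5) (13,20) (12,20) (3,17)]
4. After y ≤ 16: [(11/4,16) (2,13) (73/12,6) (15,6) (15,16)]
5. Canonical ring: [(2,13) (73/12,6) (15,6) (15,16) (11/4,16)]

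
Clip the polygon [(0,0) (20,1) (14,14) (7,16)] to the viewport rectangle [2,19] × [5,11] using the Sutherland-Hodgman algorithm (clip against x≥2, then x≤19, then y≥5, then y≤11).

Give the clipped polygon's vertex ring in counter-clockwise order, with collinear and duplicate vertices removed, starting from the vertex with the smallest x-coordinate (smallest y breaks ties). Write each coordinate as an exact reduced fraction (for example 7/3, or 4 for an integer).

Clipped polygon: [(35/16,5) (236/13,5) (200/13,11) (77/16,11)]

1. After x ≥ 2: [(2,32/7) (2,1/10) (20,1) (14,14) (7,16)]
2. After x ≤ 19: [(2,32/7) (2,1/10) (19,19/20) (19,19/6) (14,14) (7,16)]
3. After y ≥ 5: [(35/16,5) (236/13,5) (14,14) (7,16)]
4. After y ≤ 11: [(77/16,11) (35/16,5) (236/13,5) (200/13,11)]
5. Canonical ring: [(35/16,5) (236/13,5) (200/13,11) (77/16,11)]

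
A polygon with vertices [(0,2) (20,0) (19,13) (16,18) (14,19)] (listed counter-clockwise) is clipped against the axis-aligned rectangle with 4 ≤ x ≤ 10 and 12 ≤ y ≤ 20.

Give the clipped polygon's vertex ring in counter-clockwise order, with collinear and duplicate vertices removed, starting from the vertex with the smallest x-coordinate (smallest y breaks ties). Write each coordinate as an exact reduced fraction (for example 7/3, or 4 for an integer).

Clipped polygon: [(140/17,12) (10,12) (10,99/7)]

1. After x ≥ 4: [(4,48/7) (4,8/5) (20,0) (19,13) (16,18) (14,19)]
2. After x ≤ 10: [(10,99/7) (4,48/7) (4,8/5) (10,1)]
3. After y ≥ 12: [(10,12) (10,99/7) (140/17,12)]
4. After y ≤ 20: [(10,12) (10,99/7) (140/17,12)]
5. Canonical ring: [(140/17,12) (10,12) (10,99/7)]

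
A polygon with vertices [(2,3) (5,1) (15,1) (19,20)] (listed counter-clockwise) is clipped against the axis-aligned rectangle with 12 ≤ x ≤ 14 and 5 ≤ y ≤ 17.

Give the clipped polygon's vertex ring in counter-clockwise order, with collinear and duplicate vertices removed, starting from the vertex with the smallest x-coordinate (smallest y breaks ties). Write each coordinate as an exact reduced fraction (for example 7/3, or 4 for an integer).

Clipped polygon: [(12,5) (14,5) (14,15) (12,13)]

1. After x ≥ 12: [(12,13) (12,1) (15,1) (19,20)]
2. After x ≤ 14: [(14,15) (12,13) (12,1) (14,1)]
3. After y ≥ 5: [(14,5) (14,15) (12,13) (12,5)]
4. After y ≤ 17: [(14,5) (14,15) (12,13) (12,5)]
5. Canonical ring: [(12,5) (14,5) (14,15) (12,13)]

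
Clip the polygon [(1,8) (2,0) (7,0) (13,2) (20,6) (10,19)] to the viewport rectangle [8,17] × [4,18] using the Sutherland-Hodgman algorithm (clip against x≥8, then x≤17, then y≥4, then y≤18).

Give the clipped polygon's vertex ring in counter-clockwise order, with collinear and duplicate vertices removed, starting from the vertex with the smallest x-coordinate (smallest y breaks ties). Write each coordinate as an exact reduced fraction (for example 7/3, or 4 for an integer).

1. After x ≥ 8: [(8,149/9) (8,1/3) (13,2) (20,6) (10,19)]
2. After x ≤ 17: [(8,149/9) (8,1/3) (13,2) (17,30/7) (17,99/10) (10,19)]
3. After y ≥ 4: [(8,149/9) (8,4) (33/2,4) (17,30/7) (17,99/10) (10,19)]
4. After y ≤ 18: [(101/11,18) (8,149/9) (8,4) (33/2,4) (17,30/7) (17,99/10) (140/13,18)]
5. Canonical ring: [(8,4) (33/2,4) (17,30/7) (17,99/10) (140/13,18) (101/11,18) (8,149/9)]

Clipped polygon: [(8,4) (33/2,4) (17,30/7) (17,99/10) (140/13,18) (101/11,18) (8,149/9)]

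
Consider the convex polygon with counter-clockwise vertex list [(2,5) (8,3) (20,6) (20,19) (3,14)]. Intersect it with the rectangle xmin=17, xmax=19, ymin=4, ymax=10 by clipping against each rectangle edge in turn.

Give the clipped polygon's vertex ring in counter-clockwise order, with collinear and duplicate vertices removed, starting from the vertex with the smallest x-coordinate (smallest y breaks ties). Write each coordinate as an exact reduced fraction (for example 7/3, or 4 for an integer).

Clipped polygon: [(17,21/4) (19,23/4) (19,10) (17,10)]

1. After x ≥ 17: [(17,21/4) (20,6) (20,19) (17,308/17)]
2. After x ≤ 19: [(17,21/4) (19,23/4) (19,318/17) (17,308/17)]
3. After y ≥ 4: [(17,21/4) (19,23/4) (19,318/17) (17,308/17)]
4. After y ≤ 10: [(17,10) (17,21/4) (19,23/4) (19,10)]
5. Canonical ring: [(17,21/4) (19,23/4) (19,10) (17,10)]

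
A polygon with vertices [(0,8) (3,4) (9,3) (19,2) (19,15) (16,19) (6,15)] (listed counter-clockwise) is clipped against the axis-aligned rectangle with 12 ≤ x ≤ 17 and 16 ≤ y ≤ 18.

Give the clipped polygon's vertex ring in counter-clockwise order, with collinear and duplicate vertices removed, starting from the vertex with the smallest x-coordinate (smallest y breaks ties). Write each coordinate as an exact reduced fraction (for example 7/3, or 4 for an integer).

Clipped polygon: [(12,16) (17,16) (17,53/3) (67/4,18) (27/2,18) (12,87/5)]

1. After x ≥ 12: [(12,27/10) (19,2) (19,15) (16,19) (12,87/5)]
2. After x ≤ 17: [(12,27/10) (17,11/5) (17,53/3) (16,19) (12,87/5)]
3. After y ≥ 16: [(12,16) (17,16) (17,53/3) (16,19) (12,87/5)]
4. After y ≤ 18: [(12,16) (17,16) (17,53/3) (67/4,18) (27/2,18) (12,87/5)]
5. Canonical ring: [(12,16) (17,16) (17,53/3) (67/4,18) (27/2,18) (12,87/5)]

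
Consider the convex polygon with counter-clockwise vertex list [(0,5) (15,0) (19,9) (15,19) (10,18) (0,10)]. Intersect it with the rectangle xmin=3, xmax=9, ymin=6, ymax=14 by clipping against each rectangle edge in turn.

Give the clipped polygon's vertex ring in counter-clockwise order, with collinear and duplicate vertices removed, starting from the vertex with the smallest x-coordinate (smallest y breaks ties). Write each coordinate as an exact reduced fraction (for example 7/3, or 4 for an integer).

1. After x ≥ 3: [(3,4) (15,0) (19,9) (15,19) (10,18) (3,62/5)]
2. After x ≤ 9: [(3,4) (9,2) (9,86/5) (3,62/5)]
3. After y ≥ 6: [(3,6) (9,6) (9,86/5) (3,62/5)]
4. After y ≤ 14: [(3,6) (9,6) (9,14) (5,14) (3,62/5)]
5. Canonical ring: [(3,6) (9,6) (9,14) (5,14) (3,62/5)]

Clipped polygon: [(3,6) (9,6) (9,14) (5,14) (3,62/5)]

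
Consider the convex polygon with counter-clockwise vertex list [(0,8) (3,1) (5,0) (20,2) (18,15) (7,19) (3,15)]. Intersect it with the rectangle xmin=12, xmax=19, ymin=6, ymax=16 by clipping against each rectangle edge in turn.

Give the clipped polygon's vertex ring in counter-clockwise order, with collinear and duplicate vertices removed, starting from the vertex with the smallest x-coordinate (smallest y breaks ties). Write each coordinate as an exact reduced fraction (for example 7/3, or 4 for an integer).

Clipped polygon: [(12,6) (19,6) (19,17/2) (18,15) (61/4,16) (12,16)]

1. After x ≥ 12: [(12,14/15) (20,2) (18,15) (12,189/11)]
2. After x ≤ 19: [(12,14/15) (19,28/15) (19,17/2) (18,15) (12,189/11)]
3. After y ≥ 6: [(12,6) (19,6) (19,17/2) (18,15) (12,189/11)]
4. After y ≤ 16: [(12,16) (12,6) (19,6) (19,17/2) (18,15) (61/4,16)]
5. Canonical ring: [(12,6) (19,6) (19,17/2) (18,15) (61/4,16) (12,16)]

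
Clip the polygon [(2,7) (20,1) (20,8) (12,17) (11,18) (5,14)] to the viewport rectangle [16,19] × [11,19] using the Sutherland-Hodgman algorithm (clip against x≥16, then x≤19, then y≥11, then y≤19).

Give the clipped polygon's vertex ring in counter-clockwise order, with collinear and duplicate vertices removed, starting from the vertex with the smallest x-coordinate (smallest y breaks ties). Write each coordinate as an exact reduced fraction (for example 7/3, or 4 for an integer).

Clipped polygon: [(16,11) (52/3,11) (16,25/2)]

1. After x ≥ 16: [(16,7/3) (20,1) (20,8) (16,25/2)]
2. After x ≤ 19: [(16,7/3) (19,4/3) (19,73/8) (16,25/2)]
3. After y ≥ 11: [(16,11) (52/3,11) (16,25/2)]
4. After y ≤ 19: [(16,11) (52/3,11) (16,25/2)]
5. Canonical ring: [(16,11) (52/3,11) (16,25/2)]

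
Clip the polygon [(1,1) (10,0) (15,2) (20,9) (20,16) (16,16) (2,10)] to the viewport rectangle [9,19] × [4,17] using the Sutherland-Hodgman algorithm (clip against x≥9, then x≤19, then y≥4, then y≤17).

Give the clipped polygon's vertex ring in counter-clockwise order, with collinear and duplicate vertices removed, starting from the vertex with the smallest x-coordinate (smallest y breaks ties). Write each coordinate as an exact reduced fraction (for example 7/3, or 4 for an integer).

Clipped polygon: [(9,4) (115/7,4) (19,38/5) (19,16) (16,16) (9,13)]

1. After x ≥ 9: [(9,1/9) (10,0) (15,2) (20,9) (20,16) (16,16) (9,13)]
2. After x ≤ 19: [(9,1/9) (10,0) (15,2) (19,38/5) (19,16) (16,16) (9,13)]
3. After y ≥ 4: [(9,4) (115/7,4) (19,38/5) (19,16) (16,16) (9,13)]
4. After y ≤ 17: [(9,4) (115/7,4) (19,38/5) (19,16) (16,16) (9,13)]
5. Canonical ring: [(9,4) (115/7,4) (19,38/5) (19,16) (16,16) (9,13)]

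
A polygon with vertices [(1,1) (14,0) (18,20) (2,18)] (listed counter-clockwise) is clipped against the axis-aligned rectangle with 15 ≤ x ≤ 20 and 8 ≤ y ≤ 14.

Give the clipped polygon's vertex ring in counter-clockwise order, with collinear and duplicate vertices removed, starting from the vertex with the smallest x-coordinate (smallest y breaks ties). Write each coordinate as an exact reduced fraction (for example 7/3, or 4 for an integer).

Clipped polygon: [(15,8) (78/5,8) (84/5,14) (15,14)]

1. After x ≥ 15: [(15,5) (18,20) (15,157/8)]
2. After x ≤ 20: [(15,5) (18,20) (15,157/8)]
3. After y ≥ 8: [(15,8) (78/5,8) (18,20) (15,157/8)]
4. After y ≤ 14: [(15,14) (15,8) (78/5,8) (84/5,14)]
5. Canonical ring: [(15,8) (78/5,8) (84/5,14) (15,14)]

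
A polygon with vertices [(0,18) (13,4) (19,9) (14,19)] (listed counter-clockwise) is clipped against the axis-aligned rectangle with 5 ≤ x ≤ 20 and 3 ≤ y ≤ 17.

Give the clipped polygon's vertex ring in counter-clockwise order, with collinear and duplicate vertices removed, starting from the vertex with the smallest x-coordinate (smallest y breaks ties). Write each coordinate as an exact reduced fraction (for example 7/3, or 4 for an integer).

Clipped polygon: [(5,164/13) (13,4) (19,9) (15,17) (5,17)]

1. After x ≥ 5: [(5,257/14) (5,164/13) (13,4) (19,9) (14,19)]
2. After x ≤ 20: [(5,257/14) (5,164/13) (13,4) (19,9) (14,19)]
3. After y ≥ 3: [(5,257/14) (5,164/13) (13,4) (19,9) (14,19)]
4. After y ≤ 17: [(5,17) (5,164/13) (13,4) (19,9) (15,17)]
5. Canonical ring: [(5,164/13) (13,4) (19,9) (15,17) (5,17)]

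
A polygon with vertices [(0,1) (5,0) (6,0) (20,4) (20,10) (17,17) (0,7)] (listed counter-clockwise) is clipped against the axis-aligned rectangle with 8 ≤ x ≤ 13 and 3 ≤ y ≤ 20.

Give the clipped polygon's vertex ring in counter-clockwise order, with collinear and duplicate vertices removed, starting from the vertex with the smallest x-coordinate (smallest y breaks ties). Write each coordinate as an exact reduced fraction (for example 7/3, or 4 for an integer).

1. After x ≥ 8: [(8,4/7) (20,4) (20,10) (17,17) (8,199/17)]
2. After x ≤ 13: [(8,4/7) (13,2) (13,249/17) (8,199/17)]
3. After y ≥ 3: [(8,3) (13,3) (13,249/17) (8,199/17)]
4. After y ≤ 20: [(8,3) (13,3) (13,249/17) (8,199/17)]
5. Canonical ring: [(8,3) (13,3) (13,249/17) (8,199/17)]

Clipped polygon: [(8,3) (13,3) (13,249/17) (8,199/17)]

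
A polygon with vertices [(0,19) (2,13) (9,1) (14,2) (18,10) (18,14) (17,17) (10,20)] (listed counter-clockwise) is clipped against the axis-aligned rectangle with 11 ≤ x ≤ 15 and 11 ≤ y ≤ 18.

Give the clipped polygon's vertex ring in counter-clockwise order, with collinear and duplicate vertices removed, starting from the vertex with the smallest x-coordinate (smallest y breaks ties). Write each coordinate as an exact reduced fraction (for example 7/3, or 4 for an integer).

1. After x ≥ 11: [(11,7/5) (14,2) (18,10) (18,14) (17,17) (11,137/7)]
2. After x ≤ 15: [(11,7/5) (14,2) (15,4) (15,125/7) (11,137/7)]
3. After y ≥ 11: [(11,11) (15,11) (15,125/7) (11,137/7)]
4. After y ≤ 18: [(11,18) (11,11) (15,11) (15,125/7) (44/3,18)]
5. Canonical ring: [(11,11) (15,11) (15,125/7) (44/3,18) (11,18)]

Clipped polygon: [(11,11) (15,11) (15,125/7) (44/3,18) (11,18)]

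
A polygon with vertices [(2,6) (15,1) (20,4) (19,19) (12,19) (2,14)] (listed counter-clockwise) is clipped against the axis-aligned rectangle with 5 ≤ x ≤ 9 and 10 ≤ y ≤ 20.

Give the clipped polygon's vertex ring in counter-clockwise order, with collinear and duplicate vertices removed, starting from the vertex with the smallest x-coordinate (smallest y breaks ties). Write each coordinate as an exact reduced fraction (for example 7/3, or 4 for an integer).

Clipped polygon: [(5,10) (9,10) (9,35/2) (5,31/2)]

1. After x ≥ 5: [(5,63/13) (15,1) (20,4) (19,19) (12,19) (5,31/2)]
2. After x ≤ 9: [(5,63/13) (9,43/13) (9,35/2) (5,31/2)]
3. After y ≥ 10: [(5,10) (9,10) (9,35/2) (5,31/2)]
4. After y ≤ 20: [(5,10) (9,10) (9,35/2) (5,31/2)]
5. Canonical ring: [(5,10) (9,10) (9,35/2) (5,31/2)]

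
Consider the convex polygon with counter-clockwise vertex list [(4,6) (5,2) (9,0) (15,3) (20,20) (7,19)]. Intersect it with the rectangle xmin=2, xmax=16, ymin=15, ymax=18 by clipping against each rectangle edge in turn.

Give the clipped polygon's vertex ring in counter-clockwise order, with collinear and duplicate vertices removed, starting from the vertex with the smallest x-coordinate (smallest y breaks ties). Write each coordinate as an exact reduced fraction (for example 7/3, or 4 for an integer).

Clipped polygon: [(79/13,15) (16,15) (16,18) (88/13,18)]

1. After x ≥ 2: [(4,6) (5,2) (9,0) (15,3) (20,20) (7,19)]
2. After x ≤ 16: [(4,6) (5,2) (9,0) (15,3) (16,32/5) (16,256/13) (7,19)]
3. After y ≥ 15: [(79/13,15) (16,15) (16,256/13) (7,19)]
4. After y ≤ 18: [(88/13,18) (79/13,15) (16,15) (16,18)]
5. Canonical ring: [(79/13,15) (16,15) (16,18) (88/13,18)]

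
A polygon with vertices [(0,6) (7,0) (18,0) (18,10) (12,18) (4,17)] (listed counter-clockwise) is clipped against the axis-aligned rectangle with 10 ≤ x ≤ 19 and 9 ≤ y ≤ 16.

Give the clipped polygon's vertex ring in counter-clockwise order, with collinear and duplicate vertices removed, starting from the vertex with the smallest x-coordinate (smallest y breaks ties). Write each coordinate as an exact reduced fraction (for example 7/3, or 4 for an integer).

1. After x ≥ 10: [(10,0) (18,0) (18,10) (12,18) (10,71/4)]
2. After x ≤ 19: [(10,0) (18,0) (18,10) (12,18) (10,71/4)]
3. After y ≥ 9: [(10,9) (18,9) (18,10) (12,18) (10,71/4)]
4. After y ≤ 16: [(10,16) (10,9) (18,9) (18,10) (27/2,16)]
5. Canonical ring: [(10,9) (18,9) (18,10) (27/2,16) (10,16)]

Clipped polygon: [(10,9) (18,9) (18,10) (27/2,16) (10,16)]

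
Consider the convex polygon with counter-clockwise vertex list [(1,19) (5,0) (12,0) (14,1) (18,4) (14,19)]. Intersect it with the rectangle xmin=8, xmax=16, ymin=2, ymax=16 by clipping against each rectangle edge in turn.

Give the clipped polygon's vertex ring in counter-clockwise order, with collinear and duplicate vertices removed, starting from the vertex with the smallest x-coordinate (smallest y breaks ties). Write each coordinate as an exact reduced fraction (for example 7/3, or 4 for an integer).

1. After x ≥ 8: [(8,19) (8,0) (12,0) (14,1) (18,4) (14,19)]
2. After x ≤ 16: [(8,19) (8,0) (12,0) (14,1) (16,5/2) (16,23/2) (14,19)]
3. After y ≥ 2: [(8,19) (8,2) (46/3,2) (16,5/2) (16,23/2) (14,19)]
4. After y ≤ 16: [(8,16) (8,2) (46/3,2) (16,5/2) (16,23/2) (74/5,16)]
5. Canonical ring: [(8,2) (46/3,2) (16,5/2) (16,23/2) (74/5,16) (8,16)]

Clipped polygon: [(8,2) (46/3,2) (16,5/2) (16,23/2) (74/5,16) (8,16)]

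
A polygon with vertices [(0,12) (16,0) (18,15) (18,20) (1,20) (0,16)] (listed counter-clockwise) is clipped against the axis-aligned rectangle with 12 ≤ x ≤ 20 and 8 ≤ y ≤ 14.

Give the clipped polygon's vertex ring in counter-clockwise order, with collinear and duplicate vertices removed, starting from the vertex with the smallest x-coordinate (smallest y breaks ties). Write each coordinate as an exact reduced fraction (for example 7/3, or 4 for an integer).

Clipped polygon: [(12,8) (256/15,8) (268/15,14) (12,14)]

1. After x ≥ 12: [(12,3) (16,0) (18,15) (18,20) (12,20)]
2. After x ≤ 20: [(12,3) (16,0) (18,15) (18,20) (12,20)]
3. After y ≥ 8: [(12,8) (256/15,8) (18,15) (18,20) (12,20)]
4. After y ≤ 14: [(12,14) (12,8) (256/15,8) (268/15,14)]
5. Canonical ring: [(12,8) (256/15,8) (268/15,14) (12,14)]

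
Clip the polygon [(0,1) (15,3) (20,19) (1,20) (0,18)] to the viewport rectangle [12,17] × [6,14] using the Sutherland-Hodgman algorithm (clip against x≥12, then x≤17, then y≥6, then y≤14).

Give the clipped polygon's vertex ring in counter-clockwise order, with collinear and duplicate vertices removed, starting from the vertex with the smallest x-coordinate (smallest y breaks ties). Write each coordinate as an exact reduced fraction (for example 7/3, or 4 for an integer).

Clipped polygon: [(12,6) (255/16,6) (17,47/5) (17,14) (12,14)]

1. After x ≥ 12: [(12,13/5) (15,3) (20,19) (12,369/19)]
2. After x ≤ 17: [(12,13/5) (15,3) (17,47/5) (17,364/19) (12,369/19)]
3. After y ≥ 6: [(12,6) (255/16,6) (17,47/5) (17,364/19) (12,369/19)]
4. After y ≤ 14: [(12,14) (12,6) (255/16,6) (17,47/5) (17,14)]
5. Canonical ring: [(12,6) (255/16,6) (17,47/5) (17,14) (12,14)]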